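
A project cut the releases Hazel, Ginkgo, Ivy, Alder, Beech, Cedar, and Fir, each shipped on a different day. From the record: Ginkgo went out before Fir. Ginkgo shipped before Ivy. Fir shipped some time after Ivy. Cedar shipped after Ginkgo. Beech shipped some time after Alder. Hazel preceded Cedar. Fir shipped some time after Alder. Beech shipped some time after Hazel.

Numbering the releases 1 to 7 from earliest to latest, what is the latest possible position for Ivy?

6

Ivy must come before Fir — 1 release forced after it.
Everything else can be placed before Ivy in some valid order, so Ivy can sit as late as position 7 − 1 = 6.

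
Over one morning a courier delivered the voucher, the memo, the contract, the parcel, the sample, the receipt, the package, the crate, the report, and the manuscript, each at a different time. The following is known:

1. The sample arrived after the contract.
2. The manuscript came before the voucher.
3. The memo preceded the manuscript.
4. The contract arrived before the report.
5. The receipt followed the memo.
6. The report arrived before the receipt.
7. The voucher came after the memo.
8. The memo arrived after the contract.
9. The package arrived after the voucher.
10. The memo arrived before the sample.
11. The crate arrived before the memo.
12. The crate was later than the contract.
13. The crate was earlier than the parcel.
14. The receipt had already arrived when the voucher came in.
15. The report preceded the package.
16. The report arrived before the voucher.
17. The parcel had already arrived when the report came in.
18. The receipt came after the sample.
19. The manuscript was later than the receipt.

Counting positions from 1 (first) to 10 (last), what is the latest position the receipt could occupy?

7

The receipt must come before the manuscript, the package, and the voucher — 3 items forced after it.
Everything else can be placed before the receipt in some valid order, so the receipt can sit as late as position 10 − 3 = 7.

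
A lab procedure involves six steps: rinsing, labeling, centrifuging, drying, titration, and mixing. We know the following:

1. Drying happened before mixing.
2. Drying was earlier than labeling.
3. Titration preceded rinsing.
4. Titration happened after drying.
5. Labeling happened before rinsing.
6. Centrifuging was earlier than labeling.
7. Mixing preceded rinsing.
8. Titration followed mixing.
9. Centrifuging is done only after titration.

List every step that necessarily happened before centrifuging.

Directly stated before centrifuging: titration.
Drying reaches centrifuging via drying → titration → centrifuging.
Mixing reaches centrifuging via mixing → titration → centrifuging.
No chain forces rinsing (or any of the others) ahead of centrifuging.

drying, mixing, titration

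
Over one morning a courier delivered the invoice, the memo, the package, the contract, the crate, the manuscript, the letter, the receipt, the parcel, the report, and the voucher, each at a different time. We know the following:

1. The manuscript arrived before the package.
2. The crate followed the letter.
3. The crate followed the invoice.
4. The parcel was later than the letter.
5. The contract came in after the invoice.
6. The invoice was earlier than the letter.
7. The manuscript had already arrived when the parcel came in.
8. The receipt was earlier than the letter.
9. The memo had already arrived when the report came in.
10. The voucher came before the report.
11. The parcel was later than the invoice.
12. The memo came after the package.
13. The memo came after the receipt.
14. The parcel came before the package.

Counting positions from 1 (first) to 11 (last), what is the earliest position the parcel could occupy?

The invoice, the letter, the manuscript, and the receipt must all come before the parcel — 4 forced predecessors.
Nothing else is forced ahead of the parcel, so its earliest slot is position 4 + 1 = 5.

5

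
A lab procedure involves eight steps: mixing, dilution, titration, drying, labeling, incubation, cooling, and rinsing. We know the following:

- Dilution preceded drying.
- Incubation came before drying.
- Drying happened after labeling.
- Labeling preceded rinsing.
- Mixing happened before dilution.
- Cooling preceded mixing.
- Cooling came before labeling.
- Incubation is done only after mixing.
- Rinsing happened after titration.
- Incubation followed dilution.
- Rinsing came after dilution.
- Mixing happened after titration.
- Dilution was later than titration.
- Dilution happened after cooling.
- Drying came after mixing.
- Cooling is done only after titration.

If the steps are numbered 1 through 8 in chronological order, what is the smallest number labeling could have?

Cooling and titration must both come before labeling — 2 forced predecessors.
Nothing else is forced ahead of labeling, so its earliest slot is position 2 + 1 = 3.

3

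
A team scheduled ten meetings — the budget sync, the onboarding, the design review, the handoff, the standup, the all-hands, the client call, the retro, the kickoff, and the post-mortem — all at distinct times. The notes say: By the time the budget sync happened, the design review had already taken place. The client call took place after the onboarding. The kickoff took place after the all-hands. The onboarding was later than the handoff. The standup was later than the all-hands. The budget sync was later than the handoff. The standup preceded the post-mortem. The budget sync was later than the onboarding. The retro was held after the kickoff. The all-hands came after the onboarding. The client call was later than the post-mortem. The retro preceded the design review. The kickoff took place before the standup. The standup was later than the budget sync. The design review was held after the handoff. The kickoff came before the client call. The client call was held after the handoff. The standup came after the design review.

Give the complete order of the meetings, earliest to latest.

The constraints fix every adjacent pair, so only one ordering works:
the handoff → the onboarding → the all-hands → the kickoff → the retro → the design review → the budget sync → the standup → the post-mortem → the client call.

the handoff, the onboarding, the all-hands, the kickoff, the retro, the design review, the budget sync, the standup, the post-mortem, the client call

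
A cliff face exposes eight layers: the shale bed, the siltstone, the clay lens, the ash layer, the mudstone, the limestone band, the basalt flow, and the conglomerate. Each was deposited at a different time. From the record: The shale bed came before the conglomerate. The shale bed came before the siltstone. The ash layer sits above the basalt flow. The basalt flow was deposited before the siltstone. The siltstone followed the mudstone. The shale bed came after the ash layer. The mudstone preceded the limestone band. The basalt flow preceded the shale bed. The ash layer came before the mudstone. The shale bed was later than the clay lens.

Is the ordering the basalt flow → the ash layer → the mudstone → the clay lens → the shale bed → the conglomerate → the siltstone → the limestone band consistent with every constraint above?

Check each stated constraint against the proposed order — e.g. the mudstone is ahead of the limestone band; the basalt flow is ahead of the siltstone. Every pair is in the required order; nothing is violated.

yes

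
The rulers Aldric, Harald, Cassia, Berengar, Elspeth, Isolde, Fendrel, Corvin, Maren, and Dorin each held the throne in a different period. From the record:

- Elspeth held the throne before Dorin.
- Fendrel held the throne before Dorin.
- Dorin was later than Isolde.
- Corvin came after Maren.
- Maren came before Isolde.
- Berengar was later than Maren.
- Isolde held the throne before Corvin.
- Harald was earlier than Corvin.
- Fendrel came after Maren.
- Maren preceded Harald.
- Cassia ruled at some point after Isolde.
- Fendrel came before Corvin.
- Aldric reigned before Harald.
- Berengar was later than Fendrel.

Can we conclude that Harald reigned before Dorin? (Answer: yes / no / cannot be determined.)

No chain of stated constraints runs from Harald to Dorin, and none runs from Dorin to Harald either.
So the relative order of Harald and Dorin is not fixed by the given facts.

cannot be determined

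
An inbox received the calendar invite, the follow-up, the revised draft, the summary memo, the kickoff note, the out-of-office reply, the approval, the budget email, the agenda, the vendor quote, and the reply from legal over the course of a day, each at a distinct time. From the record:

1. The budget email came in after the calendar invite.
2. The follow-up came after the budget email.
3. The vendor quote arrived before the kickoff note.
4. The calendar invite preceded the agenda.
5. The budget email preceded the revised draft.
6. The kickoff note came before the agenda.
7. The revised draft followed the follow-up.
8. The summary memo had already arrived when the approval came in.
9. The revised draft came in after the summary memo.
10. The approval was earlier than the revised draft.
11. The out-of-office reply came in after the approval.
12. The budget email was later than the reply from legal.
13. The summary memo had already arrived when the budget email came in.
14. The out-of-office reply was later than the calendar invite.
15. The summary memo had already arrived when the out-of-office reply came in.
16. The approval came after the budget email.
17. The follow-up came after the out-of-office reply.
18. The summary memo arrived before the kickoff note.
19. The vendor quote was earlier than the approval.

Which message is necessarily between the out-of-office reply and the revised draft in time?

Tracing the constraints gives the out-of-office reply → the follow-up → the revised draft, so the follow-up sits after the out-of-office reply and before the revised draft.
No other message is forced both after the out-of-office reply and before the revised draft.

the follow-up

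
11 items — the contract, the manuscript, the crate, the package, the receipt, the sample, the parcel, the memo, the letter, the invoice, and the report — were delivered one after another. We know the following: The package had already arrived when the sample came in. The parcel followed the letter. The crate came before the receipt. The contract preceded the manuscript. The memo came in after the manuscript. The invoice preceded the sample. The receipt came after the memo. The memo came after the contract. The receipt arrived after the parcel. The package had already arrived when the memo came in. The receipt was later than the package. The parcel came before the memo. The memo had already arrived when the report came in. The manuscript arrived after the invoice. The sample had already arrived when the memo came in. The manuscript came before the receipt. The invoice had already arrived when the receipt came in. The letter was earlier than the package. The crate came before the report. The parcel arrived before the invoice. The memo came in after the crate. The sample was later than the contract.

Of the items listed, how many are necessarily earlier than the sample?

Directly stated before the sample: the contract, the invoice, and the package.
The letter reaches the sample via the letter → the package → the sample.
The parcel reaches the sample via the parcel → the invoice → the sample.
That's the contract, the invoice, the letter, the package, and the parcel — 5 in all.

5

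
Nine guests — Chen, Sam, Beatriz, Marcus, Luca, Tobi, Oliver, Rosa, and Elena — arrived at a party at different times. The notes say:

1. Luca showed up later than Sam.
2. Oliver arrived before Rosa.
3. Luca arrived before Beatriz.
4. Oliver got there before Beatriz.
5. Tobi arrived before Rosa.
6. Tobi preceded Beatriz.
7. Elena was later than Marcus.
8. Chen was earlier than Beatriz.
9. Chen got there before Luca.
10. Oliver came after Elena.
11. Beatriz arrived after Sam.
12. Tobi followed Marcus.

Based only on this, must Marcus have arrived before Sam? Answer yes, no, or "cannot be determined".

No chain of stated constraints runs from Marcus to Sam, and none runs from Sam to Marcus either.
So the relative order of Marcus and Sam is not fixed by the given facts.

cannot be determined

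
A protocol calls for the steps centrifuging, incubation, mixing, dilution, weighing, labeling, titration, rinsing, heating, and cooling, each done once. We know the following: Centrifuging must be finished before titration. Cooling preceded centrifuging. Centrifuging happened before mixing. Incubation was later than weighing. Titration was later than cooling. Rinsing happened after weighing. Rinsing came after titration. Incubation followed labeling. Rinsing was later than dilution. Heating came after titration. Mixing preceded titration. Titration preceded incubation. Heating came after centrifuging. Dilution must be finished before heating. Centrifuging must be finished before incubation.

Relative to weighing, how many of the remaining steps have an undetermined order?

7

Forced after weighing: incubation and rinsing.
That leaves centrifuging, cooling, dilution, heating, labeling, mixing, and titration with no forced order relative to weighing — 7.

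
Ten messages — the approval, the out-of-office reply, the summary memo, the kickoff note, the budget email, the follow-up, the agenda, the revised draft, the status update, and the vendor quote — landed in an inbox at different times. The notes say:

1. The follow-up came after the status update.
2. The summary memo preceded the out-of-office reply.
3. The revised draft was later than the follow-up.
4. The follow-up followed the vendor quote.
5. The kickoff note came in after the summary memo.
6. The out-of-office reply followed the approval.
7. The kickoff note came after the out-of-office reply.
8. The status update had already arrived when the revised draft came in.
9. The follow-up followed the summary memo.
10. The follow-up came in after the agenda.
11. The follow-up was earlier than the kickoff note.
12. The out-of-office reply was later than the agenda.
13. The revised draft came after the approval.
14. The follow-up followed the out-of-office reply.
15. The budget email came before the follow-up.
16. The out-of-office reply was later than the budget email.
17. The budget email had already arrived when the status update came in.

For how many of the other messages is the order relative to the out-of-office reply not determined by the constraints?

Forced before the out-of-office reply: the agenda, the approval, the budget email, and the summary memo; forced after the out-of-office reply: the follow-up, the kickoff note, and the revised draft.
That leaves the status update and the vendor quote with no forced order relative to the out-of-office reply — 2.

2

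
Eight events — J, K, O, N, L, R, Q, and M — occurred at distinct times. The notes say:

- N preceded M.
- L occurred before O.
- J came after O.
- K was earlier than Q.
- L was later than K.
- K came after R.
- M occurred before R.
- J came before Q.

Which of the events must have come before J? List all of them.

K, L, M, N, O, R

Directly stated before J: O.
K reaches J via K → L → O → J.
L reaches J via L → O → J.
M reaches J via M → R → K → L → O → J.
Likewise N and R each reach J by chaining the stated constraints.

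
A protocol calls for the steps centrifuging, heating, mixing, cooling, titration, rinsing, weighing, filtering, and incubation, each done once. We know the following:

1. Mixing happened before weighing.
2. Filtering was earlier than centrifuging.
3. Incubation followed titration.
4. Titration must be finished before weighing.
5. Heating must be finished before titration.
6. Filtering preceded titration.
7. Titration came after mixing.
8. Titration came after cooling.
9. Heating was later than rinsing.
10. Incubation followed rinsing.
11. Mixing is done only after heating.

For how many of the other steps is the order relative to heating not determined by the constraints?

3

Forced before heating: rinsing; forced after heating: incubation, mixing, titration, and weighing.
That leaves centrifuging, cooling, and filtering with no forced order relative to heating — 3.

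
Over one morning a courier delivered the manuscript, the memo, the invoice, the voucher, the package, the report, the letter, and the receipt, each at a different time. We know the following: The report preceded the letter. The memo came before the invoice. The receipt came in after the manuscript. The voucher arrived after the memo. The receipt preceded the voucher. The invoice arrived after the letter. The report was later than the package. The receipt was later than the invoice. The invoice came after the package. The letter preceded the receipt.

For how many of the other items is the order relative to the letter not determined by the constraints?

2

Forced before the letter: the package and the report; forced after the letter: the invoice, the receipt, and the voucher.
That leaves the manuscript and the memo with no forced order relative to the letter — 2.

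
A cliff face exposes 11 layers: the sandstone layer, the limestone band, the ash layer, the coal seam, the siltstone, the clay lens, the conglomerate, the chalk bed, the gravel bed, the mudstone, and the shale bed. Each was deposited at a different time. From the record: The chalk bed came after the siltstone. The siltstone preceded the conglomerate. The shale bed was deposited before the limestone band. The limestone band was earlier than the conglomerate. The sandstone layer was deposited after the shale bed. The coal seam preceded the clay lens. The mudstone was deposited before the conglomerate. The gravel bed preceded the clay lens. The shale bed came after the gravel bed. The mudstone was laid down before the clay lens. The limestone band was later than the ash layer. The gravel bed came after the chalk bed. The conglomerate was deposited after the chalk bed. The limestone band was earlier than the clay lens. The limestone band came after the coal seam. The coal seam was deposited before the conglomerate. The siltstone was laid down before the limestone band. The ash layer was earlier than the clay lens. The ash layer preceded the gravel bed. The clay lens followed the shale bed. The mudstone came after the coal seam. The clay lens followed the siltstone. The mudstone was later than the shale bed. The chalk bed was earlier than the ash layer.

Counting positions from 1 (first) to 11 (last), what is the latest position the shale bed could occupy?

6

The shale bed must come before the clay lens, the conglomerate, the limestone band, the mudstone, and the sandstone layer — 5 layers forced after it.
Everything else can be placed before the shale bed in some valid order, so the shale bed can sit as late as position 11 − 5 = 6.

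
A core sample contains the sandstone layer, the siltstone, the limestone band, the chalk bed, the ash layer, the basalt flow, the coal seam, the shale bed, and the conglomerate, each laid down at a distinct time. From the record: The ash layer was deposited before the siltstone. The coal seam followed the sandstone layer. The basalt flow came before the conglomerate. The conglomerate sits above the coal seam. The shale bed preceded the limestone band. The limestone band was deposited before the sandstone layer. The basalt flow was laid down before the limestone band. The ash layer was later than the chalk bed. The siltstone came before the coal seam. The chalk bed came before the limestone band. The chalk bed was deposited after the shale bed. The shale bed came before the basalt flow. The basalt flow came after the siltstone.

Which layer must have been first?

The shale bed has a chain of constraints placing it before every other layer, so the shale bed must be first.

the shale bed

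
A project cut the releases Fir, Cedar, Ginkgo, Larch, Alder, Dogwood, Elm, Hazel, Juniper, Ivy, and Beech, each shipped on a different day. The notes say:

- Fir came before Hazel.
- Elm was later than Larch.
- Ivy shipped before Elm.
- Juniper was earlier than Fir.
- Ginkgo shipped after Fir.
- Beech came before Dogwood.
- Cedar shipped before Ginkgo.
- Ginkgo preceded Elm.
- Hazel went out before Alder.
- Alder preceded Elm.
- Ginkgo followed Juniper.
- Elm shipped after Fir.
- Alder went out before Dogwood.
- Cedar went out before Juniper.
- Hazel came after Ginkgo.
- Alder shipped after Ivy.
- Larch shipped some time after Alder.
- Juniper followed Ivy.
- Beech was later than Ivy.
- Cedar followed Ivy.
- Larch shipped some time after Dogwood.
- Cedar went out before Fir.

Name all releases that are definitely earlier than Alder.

Cedar, Fir, Ginkgo, Hazel, Ivy, Juniper

Directly stated before Alder: Hazel and Ivy.
Cedar reaches Alder via Cedar → Fir → Hazel → Alder.
Fir reaches Alder via Fir → Hazel → Alder.
Ginkgo reaches Alder via Ginkgo → Hazel → Alder.
Likewise Juniper reaches Alder by chaining the stated constraints.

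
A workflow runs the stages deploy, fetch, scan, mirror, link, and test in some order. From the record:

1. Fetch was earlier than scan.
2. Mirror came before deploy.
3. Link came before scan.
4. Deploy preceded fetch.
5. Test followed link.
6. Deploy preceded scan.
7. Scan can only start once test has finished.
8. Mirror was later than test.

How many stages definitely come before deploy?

Directly stated before deploy: mirror.
Link reaches deploy via link → test → mirror → deploy.
Test reaches deploy via test → mirror → deploy.
No chain forces scan (or any of the others) ahead of deploy.
That's link, mirror, and test — 3 in all.

3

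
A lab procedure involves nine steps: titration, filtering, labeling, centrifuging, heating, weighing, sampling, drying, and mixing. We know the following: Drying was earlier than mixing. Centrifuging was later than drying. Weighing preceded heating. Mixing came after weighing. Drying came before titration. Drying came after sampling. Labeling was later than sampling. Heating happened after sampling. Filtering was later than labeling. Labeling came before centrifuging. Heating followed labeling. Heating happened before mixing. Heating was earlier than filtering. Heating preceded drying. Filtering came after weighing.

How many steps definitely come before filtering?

Directly stated before filtering: heating, labeling, and weighing.
Sampling reaches filtering via sampling → heating → filtering.
That's heating, labeling, sampling, and weighing — 4 in all.

4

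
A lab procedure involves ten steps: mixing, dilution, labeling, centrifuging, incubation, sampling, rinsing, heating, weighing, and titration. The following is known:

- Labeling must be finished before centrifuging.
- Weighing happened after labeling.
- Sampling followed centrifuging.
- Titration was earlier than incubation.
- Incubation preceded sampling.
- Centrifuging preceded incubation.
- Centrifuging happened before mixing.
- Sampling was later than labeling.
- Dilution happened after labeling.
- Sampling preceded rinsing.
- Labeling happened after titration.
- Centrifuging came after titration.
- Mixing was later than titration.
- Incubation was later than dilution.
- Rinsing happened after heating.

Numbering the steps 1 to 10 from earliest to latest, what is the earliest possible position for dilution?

3

Labeling and titration must both come before dilution — 2 forced predecessors.
Nothing else is forced ahead of dilution, so its earliest slot is position 2 + 1 = 3.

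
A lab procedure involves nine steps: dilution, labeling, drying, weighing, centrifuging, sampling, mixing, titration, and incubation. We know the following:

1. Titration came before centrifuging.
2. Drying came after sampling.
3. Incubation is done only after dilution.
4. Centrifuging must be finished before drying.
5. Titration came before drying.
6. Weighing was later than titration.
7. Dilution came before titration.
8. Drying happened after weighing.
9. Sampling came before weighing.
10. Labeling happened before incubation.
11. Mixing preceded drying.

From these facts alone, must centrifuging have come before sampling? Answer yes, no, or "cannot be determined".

cannot be determined

No chain of stated constraints runs from centrifuging to sampling, and none runs from sampling to centrifuging either.
So the relative order of centrifuging and sampling is not fixed by the given facts.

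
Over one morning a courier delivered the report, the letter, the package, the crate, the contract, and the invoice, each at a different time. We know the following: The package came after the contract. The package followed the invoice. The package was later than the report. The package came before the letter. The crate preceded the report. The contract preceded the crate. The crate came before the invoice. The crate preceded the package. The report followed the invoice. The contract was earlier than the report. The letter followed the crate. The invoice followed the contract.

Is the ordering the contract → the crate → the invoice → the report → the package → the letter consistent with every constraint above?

Check each stated constraint against the proposed order — e.g. the crate is ahead of the letter; the contract is ahead of the package. Every pair is in the required order; nothing is violated.

yes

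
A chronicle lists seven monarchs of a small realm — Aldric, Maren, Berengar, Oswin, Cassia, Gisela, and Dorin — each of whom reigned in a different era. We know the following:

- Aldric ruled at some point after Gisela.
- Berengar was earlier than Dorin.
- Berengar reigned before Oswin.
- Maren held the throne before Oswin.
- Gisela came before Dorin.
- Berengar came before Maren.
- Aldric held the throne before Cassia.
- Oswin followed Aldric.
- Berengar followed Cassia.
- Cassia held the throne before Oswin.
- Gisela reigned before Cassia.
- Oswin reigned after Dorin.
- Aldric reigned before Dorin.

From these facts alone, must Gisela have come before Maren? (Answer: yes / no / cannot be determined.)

Chain the constraints: Gisela → Cassia → Berengar → Maren. Each link is directly stated, so Gisela comes before Maren.

yes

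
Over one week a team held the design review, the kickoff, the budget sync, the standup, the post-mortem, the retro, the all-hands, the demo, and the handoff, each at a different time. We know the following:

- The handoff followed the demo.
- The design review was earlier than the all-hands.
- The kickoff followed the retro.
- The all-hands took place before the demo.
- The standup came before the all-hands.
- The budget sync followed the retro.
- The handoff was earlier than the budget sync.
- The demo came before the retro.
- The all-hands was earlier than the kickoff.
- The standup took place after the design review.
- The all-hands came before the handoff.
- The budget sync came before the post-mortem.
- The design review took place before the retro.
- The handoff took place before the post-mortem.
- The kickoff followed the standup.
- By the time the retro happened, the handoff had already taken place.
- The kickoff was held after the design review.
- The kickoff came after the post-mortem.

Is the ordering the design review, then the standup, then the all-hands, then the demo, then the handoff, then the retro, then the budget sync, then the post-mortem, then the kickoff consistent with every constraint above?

Check each stated constraint against the proposed order — e.g. the standup is ahead of the kickoff; the design review is ahead of the kickoff. Every pair is in the required order; nothing is violated.

yes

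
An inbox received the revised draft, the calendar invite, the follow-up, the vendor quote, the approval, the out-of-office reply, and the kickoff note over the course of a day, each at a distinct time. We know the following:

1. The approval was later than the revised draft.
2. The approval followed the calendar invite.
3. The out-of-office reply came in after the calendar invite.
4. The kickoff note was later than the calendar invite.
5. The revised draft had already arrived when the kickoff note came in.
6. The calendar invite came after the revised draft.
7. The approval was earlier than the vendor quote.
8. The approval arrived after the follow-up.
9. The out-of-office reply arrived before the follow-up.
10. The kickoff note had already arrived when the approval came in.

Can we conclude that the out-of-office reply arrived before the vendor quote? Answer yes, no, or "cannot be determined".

Chain the constraints: the out-of-office reply → the follow-up → the approval → the vendor quote. Each link is directly stated, so the out-of-office reply comes before the vendor quote.

yes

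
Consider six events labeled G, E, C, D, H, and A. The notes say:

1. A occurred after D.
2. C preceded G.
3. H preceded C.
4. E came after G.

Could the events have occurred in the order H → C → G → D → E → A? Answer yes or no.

Check each stated constraint against the proposed order — e.g. D is ahead of A; G is ahead of E. Every pair is in the required order; nothing is violated.

yes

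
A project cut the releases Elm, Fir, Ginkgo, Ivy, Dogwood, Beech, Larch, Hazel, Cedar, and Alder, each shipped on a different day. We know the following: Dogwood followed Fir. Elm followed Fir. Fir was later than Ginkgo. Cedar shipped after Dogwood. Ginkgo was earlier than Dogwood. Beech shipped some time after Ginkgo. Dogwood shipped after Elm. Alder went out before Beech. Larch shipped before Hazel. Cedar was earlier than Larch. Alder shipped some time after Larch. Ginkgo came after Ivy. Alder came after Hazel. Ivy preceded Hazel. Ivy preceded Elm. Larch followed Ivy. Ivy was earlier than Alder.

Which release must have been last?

Every other release has a chain of constraints placing it before Beech, so Beech is last.

Beech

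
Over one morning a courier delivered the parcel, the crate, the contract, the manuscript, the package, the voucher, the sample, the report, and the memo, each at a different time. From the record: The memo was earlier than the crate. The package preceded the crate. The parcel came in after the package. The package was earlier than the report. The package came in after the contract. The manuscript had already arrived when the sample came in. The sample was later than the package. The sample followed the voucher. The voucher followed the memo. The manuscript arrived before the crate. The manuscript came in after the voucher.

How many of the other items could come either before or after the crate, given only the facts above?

Forced before the crate: the contract, the manuscript, the memo, the package, and the voucher.
That leaves the parcel, the report, and the sample with no forced order relative to the crate — 3.

3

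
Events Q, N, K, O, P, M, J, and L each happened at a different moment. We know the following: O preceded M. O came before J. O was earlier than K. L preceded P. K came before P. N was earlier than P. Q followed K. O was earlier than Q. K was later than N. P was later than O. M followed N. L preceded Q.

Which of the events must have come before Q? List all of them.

Directly stated before Q: K, L, and O.
N reaches Q via N → K → Q.
No chain forces P (or any of the others) ahead of Q.

K, L, N, O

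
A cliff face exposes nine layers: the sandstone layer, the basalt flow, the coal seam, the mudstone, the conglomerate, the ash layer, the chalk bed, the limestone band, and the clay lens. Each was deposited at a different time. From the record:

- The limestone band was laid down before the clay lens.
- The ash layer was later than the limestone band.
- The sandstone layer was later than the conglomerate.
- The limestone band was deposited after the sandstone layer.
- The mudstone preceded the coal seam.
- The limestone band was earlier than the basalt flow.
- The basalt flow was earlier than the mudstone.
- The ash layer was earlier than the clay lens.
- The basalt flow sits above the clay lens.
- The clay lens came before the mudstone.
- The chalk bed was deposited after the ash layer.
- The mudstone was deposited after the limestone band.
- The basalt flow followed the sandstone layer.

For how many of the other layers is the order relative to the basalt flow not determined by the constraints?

Forced before the basalt flow: the ash layer, the clay lens, the conglomerate, the limestone band, and the sandstone layer; forced after the basalt flow: the coal seam and the mudstone.
That leaves the chalk bed with no forced order relative to the basalt flow — 1.

1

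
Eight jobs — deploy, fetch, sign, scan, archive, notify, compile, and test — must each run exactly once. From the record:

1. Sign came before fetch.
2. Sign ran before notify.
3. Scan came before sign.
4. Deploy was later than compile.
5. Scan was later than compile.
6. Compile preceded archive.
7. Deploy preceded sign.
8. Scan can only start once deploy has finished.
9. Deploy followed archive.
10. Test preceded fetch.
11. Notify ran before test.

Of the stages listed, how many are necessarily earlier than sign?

Directly stated before sign: deploy and scan.
Archive reaches sign via archive → deploy → sign.
Compile reaches sign via compile → scan → sign.
No chain forces fetch (or any of the others) ahead of sign.
That's archive, compile, deploy, and scan — 4 in all.

4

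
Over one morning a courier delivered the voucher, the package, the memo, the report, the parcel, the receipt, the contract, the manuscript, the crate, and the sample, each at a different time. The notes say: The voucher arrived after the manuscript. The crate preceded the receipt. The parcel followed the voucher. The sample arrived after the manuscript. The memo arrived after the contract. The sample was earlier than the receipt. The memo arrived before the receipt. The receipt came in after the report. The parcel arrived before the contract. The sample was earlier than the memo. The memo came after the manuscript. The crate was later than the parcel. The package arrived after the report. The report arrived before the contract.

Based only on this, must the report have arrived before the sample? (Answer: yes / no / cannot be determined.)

cannot be determined

No chain of stated constraints runs from the report to the sample, and none runs from the sample to the report either.
So the relative order of the report and the sample is not fixed by the given facts.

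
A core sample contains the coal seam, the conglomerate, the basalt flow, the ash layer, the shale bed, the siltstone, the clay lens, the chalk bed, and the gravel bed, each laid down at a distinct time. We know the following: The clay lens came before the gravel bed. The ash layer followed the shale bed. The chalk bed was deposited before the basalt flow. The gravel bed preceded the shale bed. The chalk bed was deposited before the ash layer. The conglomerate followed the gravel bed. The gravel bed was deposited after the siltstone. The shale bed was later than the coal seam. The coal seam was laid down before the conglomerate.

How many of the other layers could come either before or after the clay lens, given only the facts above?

Forced after the clay lens: the ash layer, the conglomerate, the gravel bed, and the shale bed.
That leaves the basalt flow, the chalk bed, the coal seam, and the siltstone with no forced order relative to the clay lens — 4.

4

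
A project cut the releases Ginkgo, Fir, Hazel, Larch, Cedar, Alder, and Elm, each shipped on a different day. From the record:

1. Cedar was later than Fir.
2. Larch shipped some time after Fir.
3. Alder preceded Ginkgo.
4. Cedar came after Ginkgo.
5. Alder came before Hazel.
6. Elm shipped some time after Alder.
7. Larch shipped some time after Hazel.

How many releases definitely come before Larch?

3

Directly stated before Larch: Fir and Hazel.
Alder reaches Larch via Alder → Hazel → Larch.
No chain forces Cedar (or any of the others) ahead of Larch.
That's Alder, Fir, and Hazel — 3 in all.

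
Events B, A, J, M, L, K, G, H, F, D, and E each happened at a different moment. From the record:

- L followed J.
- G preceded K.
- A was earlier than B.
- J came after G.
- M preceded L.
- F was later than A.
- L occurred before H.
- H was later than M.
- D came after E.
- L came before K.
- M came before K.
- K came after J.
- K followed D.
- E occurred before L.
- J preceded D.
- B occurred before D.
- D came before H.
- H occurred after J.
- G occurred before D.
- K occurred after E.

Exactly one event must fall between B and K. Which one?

D

Tracing the constraints gives B → D → K, so D sits after B and before K.
No other event is forced both after B and before K.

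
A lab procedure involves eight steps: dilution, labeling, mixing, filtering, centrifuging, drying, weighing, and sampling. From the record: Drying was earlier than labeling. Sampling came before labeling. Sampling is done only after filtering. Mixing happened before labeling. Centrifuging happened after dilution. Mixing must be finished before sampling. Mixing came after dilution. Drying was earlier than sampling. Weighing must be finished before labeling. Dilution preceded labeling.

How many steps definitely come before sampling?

Directly stated before sampling: drying, filtering, and mixing.
Dilution reaches sampling via dilution → mixing → sampling.
No chain forces centrifuging (or any of the others) ahead of sampling.
That's dilution, drying, filtering, and mixing — 4 in all.

4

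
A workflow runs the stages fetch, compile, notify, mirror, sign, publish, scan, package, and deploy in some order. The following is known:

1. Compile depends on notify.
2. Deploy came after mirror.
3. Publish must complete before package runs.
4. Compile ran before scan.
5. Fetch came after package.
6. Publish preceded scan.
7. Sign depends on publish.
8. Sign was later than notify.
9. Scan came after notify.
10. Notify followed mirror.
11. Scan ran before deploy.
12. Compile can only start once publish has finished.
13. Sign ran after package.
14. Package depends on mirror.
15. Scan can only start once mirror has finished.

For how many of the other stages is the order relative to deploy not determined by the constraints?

3

Forced before deploy: compile, mirror, notify, publish, and scan.
That leaves fetch, package, and sign with no forced order relative to deploy — 3.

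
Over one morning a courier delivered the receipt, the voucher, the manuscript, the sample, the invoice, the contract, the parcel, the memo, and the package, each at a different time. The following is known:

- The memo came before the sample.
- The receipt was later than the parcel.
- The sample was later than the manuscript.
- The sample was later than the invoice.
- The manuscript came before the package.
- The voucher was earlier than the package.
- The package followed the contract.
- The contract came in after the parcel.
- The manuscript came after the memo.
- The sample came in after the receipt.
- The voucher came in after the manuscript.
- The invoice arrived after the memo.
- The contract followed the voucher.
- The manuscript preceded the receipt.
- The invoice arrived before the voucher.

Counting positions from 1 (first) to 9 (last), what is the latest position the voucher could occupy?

7

The voucher must come before the contract and the package — 2 items forced after it.
Everything else can be placed before the voucher in some valid order, so the voucher can sit as late as position 9 − 2 = 7.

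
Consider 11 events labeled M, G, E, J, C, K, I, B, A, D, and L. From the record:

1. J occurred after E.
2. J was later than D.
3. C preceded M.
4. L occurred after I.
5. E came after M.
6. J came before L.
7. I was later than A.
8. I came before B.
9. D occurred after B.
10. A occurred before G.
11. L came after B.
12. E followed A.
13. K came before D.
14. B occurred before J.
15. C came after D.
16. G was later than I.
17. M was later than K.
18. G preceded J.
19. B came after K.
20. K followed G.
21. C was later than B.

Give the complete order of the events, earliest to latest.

A, I, G, K, B, D, C, M, E, J, L

The constraints fix every adjacent pair, so only one ordering works:
A → I → G → K → B → D → C → M → E → J → L.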